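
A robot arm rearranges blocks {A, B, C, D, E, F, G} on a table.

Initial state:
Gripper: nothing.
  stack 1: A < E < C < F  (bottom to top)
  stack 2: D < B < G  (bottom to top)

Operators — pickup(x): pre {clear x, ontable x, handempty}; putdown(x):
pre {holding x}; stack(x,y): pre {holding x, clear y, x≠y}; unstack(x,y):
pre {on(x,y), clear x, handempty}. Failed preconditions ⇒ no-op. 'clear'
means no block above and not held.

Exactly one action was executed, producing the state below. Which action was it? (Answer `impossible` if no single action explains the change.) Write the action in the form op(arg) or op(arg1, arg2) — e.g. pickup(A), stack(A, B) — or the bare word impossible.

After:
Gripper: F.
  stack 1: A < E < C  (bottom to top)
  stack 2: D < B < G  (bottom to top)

target: towers=[A/E/C; D/B/G] holding=F
     unstack(F, C) → towers=[A/E/C; D/B/G] holding=F  ← match
     unstack(G, B) → towers=[A/E/C/F; D/B] holding=G

unstack(F, C)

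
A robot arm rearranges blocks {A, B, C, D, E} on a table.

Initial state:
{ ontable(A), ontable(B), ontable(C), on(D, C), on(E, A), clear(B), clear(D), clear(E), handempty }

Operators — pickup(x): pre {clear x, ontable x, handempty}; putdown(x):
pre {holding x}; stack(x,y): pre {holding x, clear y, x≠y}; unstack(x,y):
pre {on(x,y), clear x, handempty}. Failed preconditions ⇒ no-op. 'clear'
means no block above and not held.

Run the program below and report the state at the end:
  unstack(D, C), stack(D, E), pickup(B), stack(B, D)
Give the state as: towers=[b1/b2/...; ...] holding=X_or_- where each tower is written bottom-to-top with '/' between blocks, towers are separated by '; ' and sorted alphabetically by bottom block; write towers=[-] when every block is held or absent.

towers=[A/E/D/B; C] holding=-

step 1 (unstack(D, C)): towers=[A/E; B; C] holding=D
step 2 (stack(D, E)): towers=[A/E/D; B; C] holding=-
step 3 (pickup(B)): towers=[A/E/D; C] holding=B
step 4 (stack(B, D)): towers=[A/E/D/B; C] holding=-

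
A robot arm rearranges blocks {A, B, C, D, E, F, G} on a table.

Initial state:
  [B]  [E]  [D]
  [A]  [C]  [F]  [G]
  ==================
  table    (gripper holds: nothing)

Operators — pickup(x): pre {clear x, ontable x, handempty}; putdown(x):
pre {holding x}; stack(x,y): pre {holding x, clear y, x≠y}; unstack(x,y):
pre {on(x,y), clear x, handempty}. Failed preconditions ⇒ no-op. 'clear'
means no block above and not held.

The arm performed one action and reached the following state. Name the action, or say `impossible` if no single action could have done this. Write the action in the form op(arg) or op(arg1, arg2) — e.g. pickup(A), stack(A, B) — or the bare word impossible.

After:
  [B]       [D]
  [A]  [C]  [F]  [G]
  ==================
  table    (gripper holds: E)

target: towers=[A/B; C; F/D; G] holding=E
     unstack(B, A) → towers=[A; C/E; F/D; G] holding=B
         pickup(G) → towers=[A/B; C/E; F/D] holding=G
     unstack(D, F) → towers=[A/B; C/E; F; G] holding=D
     unstack(E, C) → towers=[A/B; C; F/D; G] holding=E  ← match

unstack(E, C)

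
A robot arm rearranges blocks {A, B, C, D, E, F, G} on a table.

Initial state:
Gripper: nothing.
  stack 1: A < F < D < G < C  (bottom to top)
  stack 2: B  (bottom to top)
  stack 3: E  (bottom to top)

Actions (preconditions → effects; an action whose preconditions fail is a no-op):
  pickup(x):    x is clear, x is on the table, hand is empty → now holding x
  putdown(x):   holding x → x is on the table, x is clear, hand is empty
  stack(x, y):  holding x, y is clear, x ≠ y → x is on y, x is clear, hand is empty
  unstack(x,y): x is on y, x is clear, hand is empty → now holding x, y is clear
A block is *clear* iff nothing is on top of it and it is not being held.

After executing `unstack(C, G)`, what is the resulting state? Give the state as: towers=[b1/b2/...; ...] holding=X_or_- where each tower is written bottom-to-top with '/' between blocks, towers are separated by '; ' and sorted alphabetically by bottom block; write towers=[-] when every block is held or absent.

before: towers=[A/F/D/G/C; B; E] holding=-
pre[unstack(C, G)]: on(C,G) ✓, clear(C) ✓, handempty ✓
all met → apply unstack(C, G)
after:  towers=[A/F/D/G; B; E] holding=C

towers=[A/F/D/G; B; E] holding=C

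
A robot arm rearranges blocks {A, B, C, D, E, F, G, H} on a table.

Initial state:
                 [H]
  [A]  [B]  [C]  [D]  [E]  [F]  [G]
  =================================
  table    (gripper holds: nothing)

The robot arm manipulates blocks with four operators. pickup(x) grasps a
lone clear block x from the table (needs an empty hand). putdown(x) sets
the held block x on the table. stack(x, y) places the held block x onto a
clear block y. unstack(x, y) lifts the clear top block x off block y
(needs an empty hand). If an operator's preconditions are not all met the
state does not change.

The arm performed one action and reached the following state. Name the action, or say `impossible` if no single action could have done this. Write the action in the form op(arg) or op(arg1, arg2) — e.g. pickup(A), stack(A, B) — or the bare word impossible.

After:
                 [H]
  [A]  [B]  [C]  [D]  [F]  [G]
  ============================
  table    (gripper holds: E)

pickup(E)

target: towers=[A; B; C; D/H; F; G] holding=E
         pickup(G) → towers=[A; B; C; D/H; E; F] holding=G
         pickup(A) → towers=[B; C; D/H; E; F; G] holding=A
         pickup(E) → towers=[A; B; C; D/H; F; G] holding=E  ← match
     unstack(H, D) → towers=[A; B; C; D; E; F; G] holding=H
         pickup(B) → towers=[A; C; D/H; E; F; G] holding=B
         pickup(F) → towers=[A; B; C; D/H; E; G] holding=F
         pickup(C) → towers=[A; B; D/H; E; F; G] holding=C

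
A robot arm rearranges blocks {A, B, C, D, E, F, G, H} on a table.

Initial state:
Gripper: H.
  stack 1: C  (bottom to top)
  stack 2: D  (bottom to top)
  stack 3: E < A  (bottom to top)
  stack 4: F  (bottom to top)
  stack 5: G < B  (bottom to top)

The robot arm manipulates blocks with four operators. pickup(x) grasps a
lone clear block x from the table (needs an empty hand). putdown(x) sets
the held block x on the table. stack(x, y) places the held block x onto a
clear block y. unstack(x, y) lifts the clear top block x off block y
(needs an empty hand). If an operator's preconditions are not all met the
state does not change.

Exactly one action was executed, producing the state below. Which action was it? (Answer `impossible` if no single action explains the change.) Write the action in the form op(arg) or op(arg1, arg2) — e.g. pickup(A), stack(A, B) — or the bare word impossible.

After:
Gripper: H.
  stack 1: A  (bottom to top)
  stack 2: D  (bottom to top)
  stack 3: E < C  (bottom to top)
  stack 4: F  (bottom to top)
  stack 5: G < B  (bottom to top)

impossible

target: towers=[A; D; E/C; F; G/B] holding=H
        putdown(H) → towers=[C; D; E/A; F; G/B; H] holding=-
       stack(H, A) → towers=[C; D; E/A/H; F; G/B] holding=-
       stack(H, B) → towers=[C; D; E/A; F; G/B/H] holding=-
       stack(H, F) → towers=[C; D; E/A; F/H; G/B] holding=-
       stack(H, D) → towers=[C; D/H; E/A; F; G/B] holding=-
       stack(H, C) → towers=[C/H; D; E/A; F; G/B] holding=-
none of the 6 applicable actions match → impossible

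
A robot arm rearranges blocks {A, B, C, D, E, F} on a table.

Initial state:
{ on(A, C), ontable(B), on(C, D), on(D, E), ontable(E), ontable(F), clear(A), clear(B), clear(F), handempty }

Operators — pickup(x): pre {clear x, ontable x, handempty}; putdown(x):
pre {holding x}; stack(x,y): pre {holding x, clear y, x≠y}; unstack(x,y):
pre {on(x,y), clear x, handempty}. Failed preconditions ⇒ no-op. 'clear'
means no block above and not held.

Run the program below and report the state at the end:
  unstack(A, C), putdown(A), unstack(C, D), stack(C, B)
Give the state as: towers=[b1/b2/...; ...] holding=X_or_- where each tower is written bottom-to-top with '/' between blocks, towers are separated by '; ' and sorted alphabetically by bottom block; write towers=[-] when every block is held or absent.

step 1 (unstack(A, C)): towers=[B; E/D/C; F] holding=A
step 2 (putdown(A)): towers=[A; B; E/D/C; F] holding=-
step 3 (unstack(C, D)): towers=[A; B; E/D; F] holding=C
step 4 (stack(C, B)): towers=[A; B/C; E/D; F] holding=-

towers=[A; B/C; E/D; F] holding=-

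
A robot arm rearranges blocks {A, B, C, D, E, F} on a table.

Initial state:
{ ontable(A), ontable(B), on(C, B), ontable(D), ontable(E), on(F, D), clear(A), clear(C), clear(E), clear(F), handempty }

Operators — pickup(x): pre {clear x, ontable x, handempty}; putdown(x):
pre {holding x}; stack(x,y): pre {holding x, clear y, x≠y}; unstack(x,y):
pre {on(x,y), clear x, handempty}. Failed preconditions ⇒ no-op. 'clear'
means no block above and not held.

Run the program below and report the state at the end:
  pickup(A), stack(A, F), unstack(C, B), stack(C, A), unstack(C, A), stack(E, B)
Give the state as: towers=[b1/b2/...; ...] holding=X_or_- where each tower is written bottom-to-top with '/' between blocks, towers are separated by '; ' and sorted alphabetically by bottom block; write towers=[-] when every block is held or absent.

step 1 (pickup(A)): towers=[B/C; D/F; E] holding=A
step 2 (stack(A, F)): towers=[B/C; D/F/A; E] holding=-
step 3 (unstack(C, B)): towers=[B; D/F/A; E] holding=C
step 4 (stack(C, A)): towers=[B; D/F/A/C; E] holding=-
step 5 (unstack(C, A)): towers=[B; D/F/A; E] holding=C
step 6 (stack(E, B)) [no-op]: towers=[B; D/F/A; E] holding=C

towers=[B; D/F/A; E] holding=C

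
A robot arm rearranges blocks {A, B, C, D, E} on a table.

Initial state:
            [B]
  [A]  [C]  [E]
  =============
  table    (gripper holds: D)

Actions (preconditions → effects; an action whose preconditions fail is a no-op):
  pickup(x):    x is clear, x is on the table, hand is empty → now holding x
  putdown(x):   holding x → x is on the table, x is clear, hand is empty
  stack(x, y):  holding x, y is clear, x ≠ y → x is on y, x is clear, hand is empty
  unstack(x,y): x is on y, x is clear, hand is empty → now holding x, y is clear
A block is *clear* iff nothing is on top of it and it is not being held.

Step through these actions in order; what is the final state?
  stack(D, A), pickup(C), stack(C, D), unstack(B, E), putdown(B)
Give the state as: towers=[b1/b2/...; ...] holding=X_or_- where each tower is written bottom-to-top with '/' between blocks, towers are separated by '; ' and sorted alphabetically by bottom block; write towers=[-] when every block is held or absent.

towers=[A/D/C; B; E] holding=-

step 1 (stack(D, A)): towers=[A/D; C; E/B] holding=-
step 2 (pickup(C)): towers=[A/D; E/B] holding=C
step 3 (stack(C, D)): towers=[A/D/C; E/B] holding=-
step 4 (unstack(B, E)): towers=[A/D/C; E] holding=B
step 5 (putdown(B)): towers=[A/D/C; B; E] holding=-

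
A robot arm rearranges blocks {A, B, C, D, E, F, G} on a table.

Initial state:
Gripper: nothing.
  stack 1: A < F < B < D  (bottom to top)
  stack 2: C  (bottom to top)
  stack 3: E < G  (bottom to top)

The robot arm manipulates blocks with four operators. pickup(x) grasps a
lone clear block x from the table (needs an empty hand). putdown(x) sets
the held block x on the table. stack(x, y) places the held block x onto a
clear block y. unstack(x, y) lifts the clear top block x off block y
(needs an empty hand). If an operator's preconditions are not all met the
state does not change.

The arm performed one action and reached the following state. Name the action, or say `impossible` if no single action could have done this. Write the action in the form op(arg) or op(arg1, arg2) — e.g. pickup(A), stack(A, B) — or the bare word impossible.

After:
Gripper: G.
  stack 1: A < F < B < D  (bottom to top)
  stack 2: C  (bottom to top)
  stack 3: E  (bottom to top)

target: towers=[A/F/B/D; C; E] holding=G
     unstack(G, E) → towers=[A/F/B/D; C; E] holding=G  ← match
     unstack(D, B) → towers=[A/F/B; C; E/G] holding=D
         pickup(C) → towers=[A/F/B/D; E/G] holding=C

unstack(G, E)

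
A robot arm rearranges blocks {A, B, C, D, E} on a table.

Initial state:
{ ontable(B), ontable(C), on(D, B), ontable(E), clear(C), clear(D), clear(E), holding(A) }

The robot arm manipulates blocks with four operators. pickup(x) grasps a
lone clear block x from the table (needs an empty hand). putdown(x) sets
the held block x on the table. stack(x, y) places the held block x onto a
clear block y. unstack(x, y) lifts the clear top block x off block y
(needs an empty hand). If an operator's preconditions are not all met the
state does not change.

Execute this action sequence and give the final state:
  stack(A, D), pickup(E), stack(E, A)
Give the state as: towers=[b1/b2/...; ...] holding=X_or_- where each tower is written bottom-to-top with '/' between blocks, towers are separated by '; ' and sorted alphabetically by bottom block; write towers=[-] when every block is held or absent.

step 1 (stack(A, D)): towers=[B/D/A; C; E] holding=-
step 2 (pickup(E)): towers=[B/D/A; C] holding=E
step 3 (stack(E, A)): towers=[B/D/A/E; C] holding=-

towers=[B/D/A/E; C] holding=-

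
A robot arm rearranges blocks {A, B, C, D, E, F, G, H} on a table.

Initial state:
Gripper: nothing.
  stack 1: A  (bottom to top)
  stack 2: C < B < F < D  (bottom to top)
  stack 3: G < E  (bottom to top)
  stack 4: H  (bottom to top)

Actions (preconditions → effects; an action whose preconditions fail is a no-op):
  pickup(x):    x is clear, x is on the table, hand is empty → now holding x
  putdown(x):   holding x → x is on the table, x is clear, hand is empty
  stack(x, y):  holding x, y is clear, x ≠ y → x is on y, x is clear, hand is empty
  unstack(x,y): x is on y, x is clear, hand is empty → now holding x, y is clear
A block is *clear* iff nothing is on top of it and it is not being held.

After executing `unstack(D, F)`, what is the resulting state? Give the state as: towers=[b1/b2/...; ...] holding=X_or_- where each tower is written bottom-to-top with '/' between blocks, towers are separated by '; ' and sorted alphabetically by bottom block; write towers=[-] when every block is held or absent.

towers=[A; C/B/F; G/E; H] holding=D

before: towers=[A; C/B/F/D; G/E; H] holding=-
pre[unstack(D, F)]: on(D,F) yes, clear(D) yes, handempty yes
all met → apply unstack(D, F)
after:  towers=[A; C/B/F; G/E; H] holding=D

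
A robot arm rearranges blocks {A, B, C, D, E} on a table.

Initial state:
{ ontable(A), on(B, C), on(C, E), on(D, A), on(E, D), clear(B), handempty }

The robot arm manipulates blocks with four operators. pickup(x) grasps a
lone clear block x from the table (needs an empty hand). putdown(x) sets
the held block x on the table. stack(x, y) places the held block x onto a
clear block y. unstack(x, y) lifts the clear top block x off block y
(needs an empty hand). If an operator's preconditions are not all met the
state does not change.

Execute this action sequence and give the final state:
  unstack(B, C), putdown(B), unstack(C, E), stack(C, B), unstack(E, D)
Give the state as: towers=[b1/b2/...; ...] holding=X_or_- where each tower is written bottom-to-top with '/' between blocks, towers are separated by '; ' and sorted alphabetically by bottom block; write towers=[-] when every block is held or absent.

towers=[A/D; B/C] holding=E

step 1 (unstack(B, C)): towers=[A/D/E/C] holding=B
step 2 (putdown(B)): towers=[A/D/E/C; B] holding=-
step 3 (unstack(C, E)): towers=[A/D/E; B] holding=C
step 4 (stack(C, B)): towers=[A/D/E; B/C] holding=-
step 5 (unstack(E, D)): towers=[A/D; B/C] holding=E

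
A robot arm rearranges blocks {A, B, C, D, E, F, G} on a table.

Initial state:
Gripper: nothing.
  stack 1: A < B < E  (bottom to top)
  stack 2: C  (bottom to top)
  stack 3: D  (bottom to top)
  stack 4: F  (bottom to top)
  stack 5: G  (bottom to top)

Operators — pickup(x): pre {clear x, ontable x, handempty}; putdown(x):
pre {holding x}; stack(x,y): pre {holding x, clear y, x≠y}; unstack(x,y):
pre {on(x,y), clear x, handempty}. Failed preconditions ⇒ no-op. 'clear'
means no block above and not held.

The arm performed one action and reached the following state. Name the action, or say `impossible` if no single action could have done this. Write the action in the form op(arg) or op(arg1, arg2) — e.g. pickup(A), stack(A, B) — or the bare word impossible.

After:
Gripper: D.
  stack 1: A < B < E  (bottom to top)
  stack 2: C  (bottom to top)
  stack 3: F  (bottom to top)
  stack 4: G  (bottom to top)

pickup(D)

target: towers=[A/B/E; C; F; G] holding=D
         pickup(F) → towers=[A/B/E; C; D; G] holding=F
         pickup(G) → towers=[A/B/E; C; D; F] holding=G
         pickup(D) → towers=[A/B/E; C; F; G] holding=D  ← match
     unstack(E, B) → towers=[A/B; C; D; F; G] holding=E
         pickup(C) → towers=[A/B/E; D; F; G] holding=C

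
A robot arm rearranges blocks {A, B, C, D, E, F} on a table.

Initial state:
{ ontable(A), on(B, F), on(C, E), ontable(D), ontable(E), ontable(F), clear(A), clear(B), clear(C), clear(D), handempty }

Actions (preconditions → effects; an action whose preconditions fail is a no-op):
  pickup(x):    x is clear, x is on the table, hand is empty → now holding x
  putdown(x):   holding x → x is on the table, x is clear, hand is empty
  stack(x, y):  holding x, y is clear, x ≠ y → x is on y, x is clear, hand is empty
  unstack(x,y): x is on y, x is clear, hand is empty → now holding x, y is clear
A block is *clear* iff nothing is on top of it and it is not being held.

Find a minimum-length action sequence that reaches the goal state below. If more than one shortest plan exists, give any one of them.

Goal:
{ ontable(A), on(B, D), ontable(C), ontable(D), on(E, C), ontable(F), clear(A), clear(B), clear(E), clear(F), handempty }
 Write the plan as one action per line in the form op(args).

step 1 (unstack(B, F)): towers=[A; D; E/C; F] holding=B
step 2 (stack(B, D)): towers=[A; D/B; E/C; F] holding=-
step 3 (unstack(C, E)): towers=[A; D/B; E; F] holding=C
step 4 (putdown(C)): towers=[A; C; D/B; E; F] holding=-
step 5 (pickup(E)): towers=[A; C; D/B; F] holding=E
step 6 (stack(E, C)): towers=[A; C/E; D/B; F] holding=-
goal check: towers=[A; C/E; D/B; F] holding=- — reached (length 6, optimal by BFS)

unstack(B, F)
stack(B, D)
unstack(C, E)
putdown(C)
pickup(E)
stack(E, C)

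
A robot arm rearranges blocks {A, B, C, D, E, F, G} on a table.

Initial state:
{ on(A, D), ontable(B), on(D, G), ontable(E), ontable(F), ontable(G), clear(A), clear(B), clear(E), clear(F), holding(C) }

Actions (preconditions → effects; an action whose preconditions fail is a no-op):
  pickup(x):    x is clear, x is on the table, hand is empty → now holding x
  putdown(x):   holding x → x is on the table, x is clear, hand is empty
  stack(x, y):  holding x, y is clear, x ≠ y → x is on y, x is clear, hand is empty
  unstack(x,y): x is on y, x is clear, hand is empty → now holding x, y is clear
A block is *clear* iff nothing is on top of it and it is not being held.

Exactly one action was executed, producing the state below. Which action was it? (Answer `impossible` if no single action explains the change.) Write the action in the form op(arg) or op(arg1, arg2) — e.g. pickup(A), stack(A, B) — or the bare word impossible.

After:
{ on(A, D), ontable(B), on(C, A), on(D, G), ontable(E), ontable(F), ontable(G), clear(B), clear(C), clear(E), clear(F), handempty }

target: towers=[B; E; F; G/D/A/C] holding=-
        putdown(C) → towers=[B; C; E; F; G/D/A] holding=-
       stack(C, B) → towers=[B/C; E; F; G/D/A] holding=-
       stack(C, F) → towers=[B; E; F/C; G/D/A] holding=-
       stack(C, A) → towers=[B; E; F; G/D/A/C] holding=-  ← match
       stack(C, E) → towers=[B; E/C; F; G/D/A] holding=-

stack(C, A)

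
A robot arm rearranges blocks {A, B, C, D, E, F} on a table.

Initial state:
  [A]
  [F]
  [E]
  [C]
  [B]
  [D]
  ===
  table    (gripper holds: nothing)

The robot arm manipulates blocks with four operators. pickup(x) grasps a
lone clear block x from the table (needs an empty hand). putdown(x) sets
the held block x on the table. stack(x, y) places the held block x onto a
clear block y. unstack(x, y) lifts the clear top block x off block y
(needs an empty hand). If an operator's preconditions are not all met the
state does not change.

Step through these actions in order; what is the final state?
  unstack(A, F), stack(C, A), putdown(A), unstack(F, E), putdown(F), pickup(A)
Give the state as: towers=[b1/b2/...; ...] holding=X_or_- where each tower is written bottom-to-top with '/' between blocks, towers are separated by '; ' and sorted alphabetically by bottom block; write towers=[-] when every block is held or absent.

towers=[D/B/C/E; F] holding=A

step 1 (unstack(A, F)): towers=[D/B/C/E/F] holding=A
step 2 (stack(C, A)) [no-op]: towers=[D/B/C/E/F] holding=A
step 3 (putdown(A)): towers=[A; D/B/C/E/F] holding=-
step 4 (unstack(F, E)): towers=[A; D/B/C/E] holding=F
step 5 (putdown(F)): towers=[A; D/B/C/E; F] holding=-
step 6 (pickup(A)): towers=[D/B/C/E; F] holding=A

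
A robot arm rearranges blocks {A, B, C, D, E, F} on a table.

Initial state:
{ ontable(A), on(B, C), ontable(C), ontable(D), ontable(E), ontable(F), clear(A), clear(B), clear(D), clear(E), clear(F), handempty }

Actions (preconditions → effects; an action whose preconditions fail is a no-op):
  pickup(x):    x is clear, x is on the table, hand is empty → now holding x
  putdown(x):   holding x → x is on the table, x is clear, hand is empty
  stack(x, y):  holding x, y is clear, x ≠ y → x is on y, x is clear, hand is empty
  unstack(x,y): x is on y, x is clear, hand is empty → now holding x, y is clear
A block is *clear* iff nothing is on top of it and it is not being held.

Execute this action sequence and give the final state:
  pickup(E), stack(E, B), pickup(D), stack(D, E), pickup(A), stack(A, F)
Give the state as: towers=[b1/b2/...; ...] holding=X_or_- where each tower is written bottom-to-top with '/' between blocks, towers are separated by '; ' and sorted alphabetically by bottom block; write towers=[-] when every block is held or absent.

step 1 (pickup(E)): towers=[A; C/B; D; F] holding=E
step 2 (stack(E, B)): towers=[A; C/B/E; D; F] holding=-
step 3 (pickup(D)): towers=[A; C/B/E; F] holding=D
step 4 (stack(D, E)): towers=[A; C/B/E/D; F] holding=-
step 5 (pickup(A)): towers=[C/B/E/D; F] holding=A
step 6 (stack(A, F)): towers=[C/B/E/D; F/A] holding=-

towers=[C/B/E/D; F/A] holding=-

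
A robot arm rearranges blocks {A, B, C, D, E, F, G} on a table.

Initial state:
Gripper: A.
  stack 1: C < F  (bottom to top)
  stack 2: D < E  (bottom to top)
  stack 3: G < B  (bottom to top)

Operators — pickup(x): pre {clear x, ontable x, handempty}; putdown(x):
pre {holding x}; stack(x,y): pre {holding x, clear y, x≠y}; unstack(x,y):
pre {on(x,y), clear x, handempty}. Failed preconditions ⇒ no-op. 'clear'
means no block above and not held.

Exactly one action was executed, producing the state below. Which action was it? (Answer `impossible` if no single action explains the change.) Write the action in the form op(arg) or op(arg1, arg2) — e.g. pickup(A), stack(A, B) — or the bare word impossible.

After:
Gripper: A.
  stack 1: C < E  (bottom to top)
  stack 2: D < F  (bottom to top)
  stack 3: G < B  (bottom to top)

impossible

target: towers=[C/E; D/F; G/B] holding=A
        putdown(A) → towers=[A; C/F; D/E; G/B] holding=-
       stack(A, B) → towers=[C/F; D/E; G/B/A] holding=-
       stack(A, F) → towers=[C/F/A; D/E; G/B] holding=-
       stack(A, E) → towers=[C/F; D/E/A; G/B] holding=-
none of the 4 applicable actions match → impossible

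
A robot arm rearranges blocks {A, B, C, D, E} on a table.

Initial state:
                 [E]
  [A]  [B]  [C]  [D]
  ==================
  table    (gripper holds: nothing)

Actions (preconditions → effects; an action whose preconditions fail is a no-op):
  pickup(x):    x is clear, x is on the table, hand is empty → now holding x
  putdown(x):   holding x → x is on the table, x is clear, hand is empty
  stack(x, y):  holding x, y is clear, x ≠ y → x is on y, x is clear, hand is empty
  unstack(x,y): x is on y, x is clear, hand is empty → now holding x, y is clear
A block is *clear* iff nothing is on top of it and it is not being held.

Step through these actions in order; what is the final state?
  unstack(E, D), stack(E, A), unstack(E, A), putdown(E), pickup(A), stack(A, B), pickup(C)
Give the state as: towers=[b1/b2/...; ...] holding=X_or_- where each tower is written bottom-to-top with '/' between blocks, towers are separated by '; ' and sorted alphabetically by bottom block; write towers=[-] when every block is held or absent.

towers=[B/A; D; E] holding=C

step 1 (unstack(E, D)): towers=[A; B; C; D] holding=E
step 2 (stack(E, A)): towers=[A/E; B; C; D] holding=-
step 3 (unstack(E, A)): towers=[A; B; C; D] holding=E
step 4 (putdown(E)): towers=[A; B; C; D; E] holding=-
step 5 (pickup(A)): towers=[B; C; D; E] holding=A
step 6 (stack(A, B)): towers=[B/A; C; D; E] holding=-
step 7 (pickup(C)): towers=[B/A; D; E] holding=C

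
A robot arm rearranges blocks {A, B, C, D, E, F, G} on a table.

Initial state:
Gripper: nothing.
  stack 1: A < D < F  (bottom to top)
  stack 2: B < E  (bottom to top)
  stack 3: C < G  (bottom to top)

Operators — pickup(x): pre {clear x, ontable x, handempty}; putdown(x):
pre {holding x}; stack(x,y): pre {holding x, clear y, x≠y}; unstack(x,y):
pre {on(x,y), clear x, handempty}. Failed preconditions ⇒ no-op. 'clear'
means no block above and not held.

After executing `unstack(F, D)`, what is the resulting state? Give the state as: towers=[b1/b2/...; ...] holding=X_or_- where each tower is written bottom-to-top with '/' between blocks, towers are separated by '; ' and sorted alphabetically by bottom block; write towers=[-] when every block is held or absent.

towers=[A/D; B/E; C/G] holding=F

before: towers=[A/D/F; B/E; C/G] holding=-
pre[unstack(F, D)]: on(F,D) ok, clear(F) ok, handempty ok
all met → apply unstack(F, D)
after:  towers=[A/D; B/E; C/G] holding=F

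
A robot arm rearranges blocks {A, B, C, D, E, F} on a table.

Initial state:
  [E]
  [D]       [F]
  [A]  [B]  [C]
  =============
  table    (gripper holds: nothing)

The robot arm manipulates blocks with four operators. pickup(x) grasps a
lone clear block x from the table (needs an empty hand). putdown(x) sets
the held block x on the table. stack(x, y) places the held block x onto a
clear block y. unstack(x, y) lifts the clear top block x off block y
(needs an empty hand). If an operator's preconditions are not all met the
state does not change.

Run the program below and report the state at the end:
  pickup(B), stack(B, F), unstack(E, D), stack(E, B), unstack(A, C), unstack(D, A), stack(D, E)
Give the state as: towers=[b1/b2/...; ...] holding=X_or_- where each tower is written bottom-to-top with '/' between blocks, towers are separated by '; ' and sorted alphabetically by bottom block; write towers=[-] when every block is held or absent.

towers=[A; C/F/B/E/D] holding=-

step 1 (pickup(B)): towers=[A/D/E; C/F] holding=B
step 2 (stack(B, F)): towers=[A/D/E; C/F/B] holding=-
step 3 (unstack(E, D)): towers=[A/D; C/F/B] holding=E
step 4 (stack(E, B)): towers=[A/D; C/F/B/E] holding=-
step 5 (unstack(A, C)) [no-op]: towers=[A/D; C/F/B/E] holding=-
step 6 (unstack(D, A)): towers=[A; C/F/B/E] holding=D
step 7 (stack(D, E)): towers=[A; C/F/B/E/D] holding=-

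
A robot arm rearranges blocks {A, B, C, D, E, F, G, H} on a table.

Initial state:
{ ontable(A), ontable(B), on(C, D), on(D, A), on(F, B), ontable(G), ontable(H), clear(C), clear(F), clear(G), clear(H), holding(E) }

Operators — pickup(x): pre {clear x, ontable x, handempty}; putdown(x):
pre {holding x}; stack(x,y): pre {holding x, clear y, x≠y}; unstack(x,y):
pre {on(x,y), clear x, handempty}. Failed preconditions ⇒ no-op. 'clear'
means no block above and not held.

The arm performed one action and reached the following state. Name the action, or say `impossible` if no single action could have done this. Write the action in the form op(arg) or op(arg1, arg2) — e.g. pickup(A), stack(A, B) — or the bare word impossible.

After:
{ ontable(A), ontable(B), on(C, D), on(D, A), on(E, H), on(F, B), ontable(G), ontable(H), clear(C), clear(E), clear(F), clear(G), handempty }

stack(E, H)

target: towers=[A/D/C; B/F; G; H/E] holding=-
        putdown(E) → towers=[A/D/C; B/F; E; G; H] holding=-
       stack(E, G) → towers=[A/D/C; B/F; G/E; H] holding=-
       stack(E, H) → towers=[A/D/C; B/F; G; H/E] holding=-  ← match
       stack(E, F) → towers=[A/D/C; B/F/E; G; H] holding=-
       stack(E, C) → towers=[A/D/C/E; B/F; G; H] holding=-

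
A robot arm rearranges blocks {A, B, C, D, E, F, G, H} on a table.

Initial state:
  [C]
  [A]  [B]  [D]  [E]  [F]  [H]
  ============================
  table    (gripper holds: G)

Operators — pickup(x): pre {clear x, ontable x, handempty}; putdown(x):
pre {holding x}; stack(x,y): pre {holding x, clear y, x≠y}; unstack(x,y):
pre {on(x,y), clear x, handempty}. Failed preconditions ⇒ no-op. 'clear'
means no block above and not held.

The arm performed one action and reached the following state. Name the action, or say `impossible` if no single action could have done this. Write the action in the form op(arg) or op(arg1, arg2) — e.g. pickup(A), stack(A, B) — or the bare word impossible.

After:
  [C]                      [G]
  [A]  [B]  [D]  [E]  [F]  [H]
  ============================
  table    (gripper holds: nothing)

target: towers=[A/C; B; D; E; F; H/G] holding=-
        putdown(G) → towers=[A/C; B; D; E; F; G; H] holding=-
       stack(G, E) → towers=[A/C; B; D; E/G; F; H] holding=-
       stack(G, H) → towers=[A/C; B; D; E; F; H/G] holding=-  ← match
       stack(G, B) → towers=[A/C; B/G; D; E; F; H] holding=-
       stack(G, F) → towers=[A/C; B; D; E; F/G; H] holding=-
       stack(G, D) → towers=[A/C; B; D/G; E; F; H] holding=-
       stack(G, C) → towers=[A/C/G; B; D; E; F; H] holding=-

stack(G, H)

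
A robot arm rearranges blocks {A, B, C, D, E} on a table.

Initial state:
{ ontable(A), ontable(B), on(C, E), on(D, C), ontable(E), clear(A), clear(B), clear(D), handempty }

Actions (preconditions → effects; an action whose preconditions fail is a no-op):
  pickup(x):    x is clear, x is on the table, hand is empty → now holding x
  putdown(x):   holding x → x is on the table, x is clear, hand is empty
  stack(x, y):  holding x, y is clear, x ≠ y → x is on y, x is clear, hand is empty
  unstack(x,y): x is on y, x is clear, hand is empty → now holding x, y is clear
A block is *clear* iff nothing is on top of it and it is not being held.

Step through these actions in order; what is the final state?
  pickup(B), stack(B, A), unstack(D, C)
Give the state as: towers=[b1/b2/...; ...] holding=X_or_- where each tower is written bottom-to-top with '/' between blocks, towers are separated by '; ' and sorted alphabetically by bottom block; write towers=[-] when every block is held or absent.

towers=[A/B; E/C] holding=D

step 1 (pickup(B)): towers=[A; E/C/D] holding=B
step 2 (stack(B, A)): towers=[A/B; E/C/D] holding=-
step 3 (unstack(D, C)): towers=[A/B; E/C] holding=D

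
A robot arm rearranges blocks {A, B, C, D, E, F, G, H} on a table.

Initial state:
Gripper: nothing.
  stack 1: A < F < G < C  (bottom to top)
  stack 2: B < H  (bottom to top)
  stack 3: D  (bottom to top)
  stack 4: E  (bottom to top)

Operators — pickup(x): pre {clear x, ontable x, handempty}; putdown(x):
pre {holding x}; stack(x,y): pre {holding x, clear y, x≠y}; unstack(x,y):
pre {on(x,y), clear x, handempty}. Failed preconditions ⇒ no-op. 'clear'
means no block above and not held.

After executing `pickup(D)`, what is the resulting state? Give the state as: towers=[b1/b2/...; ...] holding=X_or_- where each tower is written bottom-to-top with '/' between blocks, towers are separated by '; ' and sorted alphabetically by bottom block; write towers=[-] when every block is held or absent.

towers=[A/F/G/C; B/H; E] holding=D

before: towers=[A/F/G/C; B/H; D; E] holding=-
pre[pickup(D)]: clear(D) ok, ontable(D) ok, handempty ok
all met → apply pickup(D)
after:  towers=[A/F/G/C; B/H; E] holding=D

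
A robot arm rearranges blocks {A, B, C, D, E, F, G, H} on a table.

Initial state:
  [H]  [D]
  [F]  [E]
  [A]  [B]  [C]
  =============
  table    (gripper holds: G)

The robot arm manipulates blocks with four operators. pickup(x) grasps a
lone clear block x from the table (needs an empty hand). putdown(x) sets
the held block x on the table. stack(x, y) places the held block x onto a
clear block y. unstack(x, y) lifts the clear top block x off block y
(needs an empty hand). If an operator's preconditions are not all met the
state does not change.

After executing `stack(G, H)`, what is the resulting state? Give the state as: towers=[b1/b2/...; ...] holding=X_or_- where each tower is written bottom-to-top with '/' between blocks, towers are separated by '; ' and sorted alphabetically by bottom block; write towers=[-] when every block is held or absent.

towers=[A/F/H/G; B/E/D; C] holding=-

before: towers=[A/F/H; B/E/D; C] holding=G
pre[stack(G, H)]: holding(G) ok, clear(H) ok, G≠H ok
all met → apply stack(G, H)
after:  towers=[A/F/H/G; B/E/D; C] holding=-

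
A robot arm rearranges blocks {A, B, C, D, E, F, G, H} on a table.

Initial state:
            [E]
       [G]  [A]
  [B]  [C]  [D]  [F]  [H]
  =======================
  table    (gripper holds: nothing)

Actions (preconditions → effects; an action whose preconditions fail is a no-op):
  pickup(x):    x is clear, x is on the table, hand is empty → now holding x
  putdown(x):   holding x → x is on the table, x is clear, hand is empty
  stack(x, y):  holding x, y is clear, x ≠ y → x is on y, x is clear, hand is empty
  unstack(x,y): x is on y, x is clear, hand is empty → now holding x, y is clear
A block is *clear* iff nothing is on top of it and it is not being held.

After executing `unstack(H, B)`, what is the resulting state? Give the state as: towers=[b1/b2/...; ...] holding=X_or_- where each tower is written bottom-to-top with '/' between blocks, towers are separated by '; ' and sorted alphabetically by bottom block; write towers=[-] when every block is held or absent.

towers=[B; C/G; D/A/E; F; H] holding=-

before: towers=[B; C/G; D/A/E; F; H] holding=-
pre[unstack(H, B)]: on(H,B) ✗, clear(H) ✓, handempty ✓
on(H,B) unmet → unstack(H, B) is a no-op
after:  towers=[B; C/G; D/A/E; F; H] holding=-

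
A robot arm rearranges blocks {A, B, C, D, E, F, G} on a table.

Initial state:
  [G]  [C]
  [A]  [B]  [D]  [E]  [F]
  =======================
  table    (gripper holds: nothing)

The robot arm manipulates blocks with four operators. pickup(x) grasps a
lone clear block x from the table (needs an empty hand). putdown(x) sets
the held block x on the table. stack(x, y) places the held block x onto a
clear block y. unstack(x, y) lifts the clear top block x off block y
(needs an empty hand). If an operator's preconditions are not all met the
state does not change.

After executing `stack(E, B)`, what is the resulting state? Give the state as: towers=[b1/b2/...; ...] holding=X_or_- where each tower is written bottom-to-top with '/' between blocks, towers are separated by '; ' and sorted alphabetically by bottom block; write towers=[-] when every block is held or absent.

towers=[A/G; B/C; D; E; F] holding=-

before: towers=[A/G; B/C; D; E; F] holding=-
pre[stack(E, B)]: holding(E) ✗, clear(B) ✗, E≠B ✓
holding(E), clear(B) unmet → stack(E, B) is a no-op
after:  towers=[A/G; B/C; D; E; F] holding=-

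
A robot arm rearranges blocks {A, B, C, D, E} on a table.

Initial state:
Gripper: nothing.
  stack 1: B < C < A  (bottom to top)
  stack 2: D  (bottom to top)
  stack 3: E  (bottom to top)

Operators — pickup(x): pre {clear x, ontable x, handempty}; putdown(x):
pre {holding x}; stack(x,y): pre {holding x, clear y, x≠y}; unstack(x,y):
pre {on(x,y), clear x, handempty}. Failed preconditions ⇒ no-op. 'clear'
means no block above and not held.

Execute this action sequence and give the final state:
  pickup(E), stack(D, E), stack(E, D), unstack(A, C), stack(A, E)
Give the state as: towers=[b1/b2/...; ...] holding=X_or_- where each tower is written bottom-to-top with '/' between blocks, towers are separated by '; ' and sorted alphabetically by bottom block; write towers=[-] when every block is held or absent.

step 1 (pickup(E)): towers=[B/C/A; D] holding=E
step 2 (stack(D, E)) [no-op]: towers=[B/C/A; D] holding=E
step 3 (stack(E, D)): towers=[B/C/A; D/E] holding=-
step 4 (unstack(A, C)): towers=[B/C; D/E] holding=A
step 5 (stack(A, E)): towers=[B/C; D/E/A] holding=-

towers=[B/C; D/E/A] holding=-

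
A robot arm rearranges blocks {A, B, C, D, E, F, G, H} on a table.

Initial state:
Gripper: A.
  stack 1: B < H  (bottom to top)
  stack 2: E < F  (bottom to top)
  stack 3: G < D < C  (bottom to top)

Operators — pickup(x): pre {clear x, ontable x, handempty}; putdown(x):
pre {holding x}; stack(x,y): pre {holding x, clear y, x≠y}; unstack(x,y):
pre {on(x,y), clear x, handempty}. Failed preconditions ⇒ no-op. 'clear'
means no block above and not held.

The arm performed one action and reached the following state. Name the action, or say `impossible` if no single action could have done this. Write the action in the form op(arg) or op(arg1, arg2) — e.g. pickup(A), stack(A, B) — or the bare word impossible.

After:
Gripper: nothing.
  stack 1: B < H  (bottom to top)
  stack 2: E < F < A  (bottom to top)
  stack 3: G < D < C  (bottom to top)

target: towers=[B/H; E/F/A; G/D/C] holding=-
        putdown(A) → towers=[A; B/H; E/F; G/D/C] holding=-
       stack(A, H) → towers=[B/H/A; E/F; G/D/C] holding=-
       stack(A, F) → towers=[B/H; E/F/A; G/D/C] holding=-  ← match
       stack(A, C) → towers=[B/H; E/F; G/D/C/A] holding=-

stack(A, F)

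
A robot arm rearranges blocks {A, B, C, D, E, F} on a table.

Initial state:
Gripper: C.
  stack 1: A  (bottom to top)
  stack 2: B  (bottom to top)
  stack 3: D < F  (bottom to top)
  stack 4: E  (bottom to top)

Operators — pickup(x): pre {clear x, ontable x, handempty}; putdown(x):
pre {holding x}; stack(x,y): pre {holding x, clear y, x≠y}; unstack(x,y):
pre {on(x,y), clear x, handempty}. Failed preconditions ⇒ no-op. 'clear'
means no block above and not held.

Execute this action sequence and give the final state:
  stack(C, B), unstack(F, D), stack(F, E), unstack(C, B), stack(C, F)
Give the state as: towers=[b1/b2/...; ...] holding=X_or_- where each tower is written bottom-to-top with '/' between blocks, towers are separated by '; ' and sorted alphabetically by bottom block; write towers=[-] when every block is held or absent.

step 1 (stack(C, B)): towers=[A; B/C; D/F; E] holding=-
step 2 (unstack(F, D)): towers=[A; B/C; D; E] holding=F
step 3 (stack(F, E)): towers=[A; B/C; D; E/F] holding=-
step 4 (unstack(C, B)): towers=[A; B; D; E/F] holding=C
step 5 (stack(C, F)): towers=[A; B; D; E/F/C] holding=-

towers=[A; B; D; E/F/C] holding=-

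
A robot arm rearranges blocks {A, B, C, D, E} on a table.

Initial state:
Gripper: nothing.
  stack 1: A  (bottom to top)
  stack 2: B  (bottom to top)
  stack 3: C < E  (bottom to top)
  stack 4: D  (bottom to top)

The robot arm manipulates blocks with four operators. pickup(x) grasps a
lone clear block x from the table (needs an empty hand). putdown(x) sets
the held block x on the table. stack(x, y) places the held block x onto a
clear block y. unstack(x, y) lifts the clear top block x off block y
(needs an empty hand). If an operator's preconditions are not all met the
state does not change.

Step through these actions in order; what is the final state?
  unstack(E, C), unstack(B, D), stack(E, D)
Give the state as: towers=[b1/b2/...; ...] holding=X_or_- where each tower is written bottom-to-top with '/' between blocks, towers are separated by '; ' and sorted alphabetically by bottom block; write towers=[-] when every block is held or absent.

towers=[A; B; C; D/E] holding=-

step 1 (unstack(E, C)): towers=[A; B; C; D] holding=E
step 2 (unstack(B, D)) [no-op]: towers=[A; B; C; D] holding=E
step 3 (stack(E, D)): towers=[A; B; C; D/E] holding=-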